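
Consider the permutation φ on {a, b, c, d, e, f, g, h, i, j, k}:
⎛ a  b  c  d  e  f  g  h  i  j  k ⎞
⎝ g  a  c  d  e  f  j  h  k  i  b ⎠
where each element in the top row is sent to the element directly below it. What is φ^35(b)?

Tracing b → a → … returns to b after 6 steps, so b lies in a 6-cycle (a, g, j, i, k, b).
Powers repeat with period 6 on this cycle, and 35 mod 6 = 5, so φ^35(b) = φ^5(b).
Advancing 5 steps from b: b → a → g → j → i → k.

k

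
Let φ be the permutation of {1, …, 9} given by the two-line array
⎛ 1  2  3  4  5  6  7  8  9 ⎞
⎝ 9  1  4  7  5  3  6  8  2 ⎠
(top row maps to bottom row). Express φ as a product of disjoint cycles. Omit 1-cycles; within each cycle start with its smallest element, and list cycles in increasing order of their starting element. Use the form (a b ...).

Iterating φ from 1 gives 1 → 9 → 2 → 1; that is the 3-cycle (1 9 2).
Continuing from each remaining unvisited element yields (1 9 2)(3 4 7 6).

(1 9 2)(3 4 7 6)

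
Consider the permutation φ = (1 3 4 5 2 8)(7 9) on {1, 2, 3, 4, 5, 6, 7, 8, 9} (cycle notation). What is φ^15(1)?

5

1 lies in the 6-cycle (1 3 4 5 2 8).
Since the cycle has length 6, φ^15 acts on it the same as φ^3 (15 mod 6 = 3).
Advancing 3 steps from 1: 1 → 3 → 4 → 5.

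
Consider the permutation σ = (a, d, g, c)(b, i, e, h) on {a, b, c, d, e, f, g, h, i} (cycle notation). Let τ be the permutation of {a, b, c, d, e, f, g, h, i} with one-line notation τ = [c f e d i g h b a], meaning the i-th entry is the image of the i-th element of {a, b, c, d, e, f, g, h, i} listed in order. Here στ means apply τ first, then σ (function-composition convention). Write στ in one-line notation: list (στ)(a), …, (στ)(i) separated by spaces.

For each element, apply τ then σ: a → c → a; b → f → f; c → e → h; d → d → g; e → i → e; f → g → c; g → h → b; h → b → i; i → a → d.
So στ in one-line form is a f h g e c b i d.

a f h g e c b i d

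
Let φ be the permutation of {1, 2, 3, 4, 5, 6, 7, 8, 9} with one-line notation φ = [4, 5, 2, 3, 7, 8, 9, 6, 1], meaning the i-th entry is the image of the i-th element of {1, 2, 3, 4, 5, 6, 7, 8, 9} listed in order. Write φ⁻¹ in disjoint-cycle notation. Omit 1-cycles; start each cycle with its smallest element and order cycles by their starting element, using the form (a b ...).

The cycle decomposition of φ is (1 4 3 2 5 7 9)(6 8).
Reversing each cycle (and rotating so the smallest element leads) gives φ⁻¹ = (1 9 7 5 2 3 4)(6 8).

(1 9 7 5 2 3 4)(6 8)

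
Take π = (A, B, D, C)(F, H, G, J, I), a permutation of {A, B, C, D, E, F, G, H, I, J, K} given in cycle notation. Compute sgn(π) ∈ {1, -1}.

The cycle lengths are 5, 4, 1, 1.
A cycle is odd iff its length is even; π has 1 even-length cycle, so sgn(π) = (−1)^1 and π is odd.

-1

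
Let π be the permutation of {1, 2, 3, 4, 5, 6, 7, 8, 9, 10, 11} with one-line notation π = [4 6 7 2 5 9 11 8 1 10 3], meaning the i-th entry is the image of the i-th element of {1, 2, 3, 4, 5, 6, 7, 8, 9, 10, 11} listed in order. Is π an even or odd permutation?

In disjoint-cycle form the cycle lengths are 5, 3, 1, 1, 1.
A cycle of length ℓ contributes ℓ−1 transpositions, so π is a product of 4 + 2 = 6 transpositions — even.

even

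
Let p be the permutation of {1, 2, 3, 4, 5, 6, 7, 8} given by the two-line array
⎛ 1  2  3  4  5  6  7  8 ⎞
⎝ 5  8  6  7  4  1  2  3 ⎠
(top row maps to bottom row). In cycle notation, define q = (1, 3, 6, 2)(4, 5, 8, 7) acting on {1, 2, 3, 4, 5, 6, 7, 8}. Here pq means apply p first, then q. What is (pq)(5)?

5

(pq)(5) = q(p(5)). p(5) = 4, then q(4) = 5. So (pq)(5) = 5.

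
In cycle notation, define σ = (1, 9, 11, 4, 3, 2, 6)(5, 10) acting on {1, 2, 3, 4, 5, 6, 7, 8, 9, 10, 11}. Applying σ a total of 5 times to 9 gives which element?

6

9 lies in the 7-cycle (1, 9, 11, 4, 3, 2, 6).
Advancing 5 steps from 9: 9 → 11 → 4 → 3 → 2 → 6.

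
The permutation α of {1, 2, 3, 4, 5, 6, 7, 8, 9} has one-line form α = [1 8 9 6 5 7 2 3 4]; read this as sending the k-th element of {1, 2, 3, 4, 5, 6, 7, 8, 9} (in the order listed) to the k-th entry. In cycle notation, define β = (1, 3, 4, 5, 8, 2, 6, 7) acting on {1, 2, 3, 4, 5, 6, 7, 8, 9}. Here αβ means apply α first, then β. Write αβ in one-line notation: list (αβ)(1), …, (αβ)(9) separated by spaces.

(αβ)(x) = β(α(x)). Computing each image: β(α(1)) = β(1) = 3, β(α(2)) = β(8) = 2, β(α(3)) = β(9) = 9, β(α(4)) = β(6) = 7, β(α(5)) = β(5) = 8, β(α(6)) = β(7) = 1, β(α(7)) = β(2) = 6, β(α(8)) = β(3) = 4, β(α(9)) = β(4) = 5.
Hence αβ = [3 2 9 7 8 1 6 4 5].

3 2 9 7 8 1 6 4 5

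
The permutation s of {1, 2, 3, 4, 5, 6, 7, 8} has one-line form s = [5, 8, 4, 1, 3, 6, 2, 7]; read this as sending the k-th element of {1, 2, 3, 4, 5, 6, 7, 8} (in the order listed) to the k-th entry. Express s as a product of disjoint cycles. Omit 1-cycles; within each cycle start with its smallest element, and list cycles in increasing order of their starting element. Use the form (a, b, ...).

From 1: 1 → 5 → 3 → 4 → 1, closing the cycle (1, 5, 3, 4).
Continuing from each remaining unvisited element yields (1, 5, 3, 4)(2, 8, 7).

(1, 5, 3, 4)(2, 8, 7)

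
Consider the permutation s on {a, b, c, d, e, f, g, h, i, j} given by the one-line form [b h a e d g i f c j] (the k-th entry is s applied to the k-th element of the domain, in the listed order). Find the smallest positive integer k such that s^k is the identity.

14

Writing s as disjoint cycles, the cycle lengths are 7, 2, 1.
Since disjoint cycles commute, ord(s) = lcm(7, 2) = 14.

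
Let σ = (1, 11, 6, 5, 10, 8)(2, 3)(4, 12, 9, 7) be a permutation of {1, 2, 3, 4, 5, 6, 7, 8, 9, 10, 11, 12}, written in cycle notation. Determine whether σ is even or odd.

The cycle lengths are 6, 4, 2.
A cycle is odd iff its length is even; σ has 3 even-length cycles, so sgn(σ) = (−1)^3 and σ is odd.

odd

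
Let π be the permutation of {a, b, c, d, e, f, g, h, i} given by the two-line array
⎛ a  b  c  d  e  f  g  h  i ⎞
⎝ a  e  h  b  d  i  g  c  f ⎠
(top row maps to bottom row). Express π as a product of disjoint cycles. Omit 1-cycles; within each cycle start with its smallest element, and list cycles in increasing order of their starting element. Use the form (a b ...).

(b e d)(c h)(f i)

Iterating π from b gives b → e → d → b; that is the 3-cycle (b e d).
Continuing from each remaining unvisited element yields (b e d)(c h)(f i).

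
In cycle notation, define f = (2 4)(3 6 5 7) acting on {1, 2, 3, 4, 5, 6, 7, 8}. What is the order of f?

The cycle type of f is (4, 2, 1, 1).
The order is lcm(4, 2) = 4.

4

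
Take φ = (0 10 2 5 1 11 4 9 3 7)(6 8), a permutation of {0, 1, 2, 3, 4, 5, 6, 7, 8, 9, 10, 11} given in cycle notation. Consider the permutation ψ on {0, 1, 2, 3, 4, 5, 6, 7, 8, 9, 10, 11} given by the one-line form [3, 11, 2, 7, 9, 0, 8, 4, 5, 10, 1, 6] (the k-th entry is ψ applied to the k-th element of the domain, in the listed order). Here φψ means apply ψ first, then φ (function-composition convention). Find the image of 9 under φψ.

First apply ψ: ψ(9) = 10, then φ(10) = 2. Thus (φψ)(9) = 2.

2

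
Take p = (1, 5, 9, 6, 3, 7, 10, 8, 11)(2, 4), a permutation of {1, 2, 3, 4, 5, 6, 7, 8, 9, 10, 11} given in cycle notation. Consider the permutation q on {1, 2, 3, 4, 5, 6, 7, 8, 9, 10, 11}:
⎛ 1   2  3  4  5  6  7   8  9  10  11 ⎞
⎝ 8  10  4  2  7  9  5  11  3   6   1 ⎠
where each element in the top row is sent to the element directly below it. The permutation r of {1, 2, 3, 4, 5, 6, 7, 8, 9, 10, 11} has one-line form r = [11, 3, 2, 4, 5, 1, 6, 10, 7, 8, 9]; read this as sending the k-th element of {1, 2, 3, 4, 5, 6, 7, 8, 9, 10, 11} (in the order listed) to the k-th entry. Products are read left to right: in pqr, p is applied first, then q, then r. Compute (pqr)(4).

8

Chase 4: p(4) = 2; q(2) = 10; r(10) = 8. Hence (pqr)(4) = 8.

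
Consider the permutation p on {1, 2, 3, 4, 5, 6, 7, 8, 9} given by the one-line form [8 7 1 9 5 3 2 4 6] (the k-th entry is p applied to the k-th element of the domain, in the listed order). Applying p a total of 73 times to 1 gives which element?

8

Tracing 1 → 8 → … returns to 1 after 6 steps, so 1 lies in a 6-cycle (1 8 4 9 6 3).
Powers repeat with period 6 on this cycle, and 73 mod 6 = 1, so p^73(1) = p^1(1).
Stepping 1 place around the cycle: 1 → 8.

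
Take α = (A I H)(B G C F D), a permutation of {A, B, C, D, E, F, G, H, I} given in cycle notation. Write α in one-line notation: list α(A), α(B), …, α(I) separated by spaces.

Image by image: A→I, B→G, C→F, D→B, E→E, F→D, G→C, H→A, I→H.
So the one-line form is I G F B E D C A H.

I G F B E D C A H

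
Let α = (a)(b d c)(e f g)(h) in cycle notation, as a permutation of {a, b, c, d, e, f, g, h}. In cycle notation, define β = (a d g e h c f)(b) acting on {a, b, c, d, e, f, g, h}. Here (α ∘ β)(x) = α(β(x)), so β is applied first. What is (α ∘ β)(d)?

(α ∘ β)(d) = α(β(d)). β(d) = g, then α(g) = e. So (α ∘ β)(d) = e.

e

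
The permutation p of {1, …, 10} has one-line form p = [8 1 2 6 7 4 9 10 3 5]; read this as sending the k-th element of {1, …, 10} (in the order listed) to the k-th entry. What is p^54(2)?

Tracing 2 → 1 → … returns to 2 after 8 steps, so 2 lies in an 8-cycle (1, 8, 10, 5, 7, 9, 3, 2).
On an 8-cycle, p^8 is the identity, so p^54 = p^6 there (54 ≡ 6 mod 8).
Advancing 6 steps from 2: 2 → 1 → 8 → 10 → 5 → 7 → 9.

9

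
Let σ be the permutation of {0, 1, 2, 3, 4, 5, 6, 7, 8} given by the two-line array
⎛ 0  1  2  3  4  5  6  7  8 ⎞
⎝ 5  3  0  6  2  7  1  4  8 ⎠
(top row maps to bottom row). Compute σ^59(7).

Tracing 7 → 4 → … returns to 7 after 5 steps, so 7 lies in a 5-cycle (0, 5, 7, 4, 2).
On a 5-cycle, σ^5 is the identity, so σ^59 = σ^4 there (59 ≡ 4 mod 5).
Stepping 4 places around the cycle: 7 → 4 → 2 → 0 → 5.

5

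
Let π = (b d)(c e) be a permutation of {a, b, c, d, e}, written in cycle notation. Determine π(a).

a does not appear in any cycle of π, so it is a fixed point: π(a) = a.

a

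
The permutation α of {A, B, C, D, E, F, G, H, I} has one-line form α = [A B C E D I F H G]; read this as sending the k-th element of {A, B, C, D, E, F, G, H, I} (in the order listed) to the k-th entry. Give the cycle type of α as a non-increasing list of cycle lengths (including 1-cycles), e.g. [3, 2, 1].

The disjoint cycles are (A)(B)(C)(D, E)(F, I, G)(H), with lengths 3, 2, 1, 1, 1, 1 in non-increasing order.

[3, 2, 1, 1, 1, 1]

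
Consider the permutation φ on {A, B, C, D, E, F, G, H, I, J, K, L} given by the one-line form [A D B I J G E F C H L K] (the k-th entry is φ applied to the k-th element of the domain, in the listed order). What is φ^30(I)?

Tracing I → C → … returns to I after 4 steps, so I lies in a 4-cycle (B, D, I, C).
Since the cycle has length 4, φ^30 acts on it the same as φ^2 (30 mod 4 = 2).
Stepping 2 places around the cycle: I → C → B.

B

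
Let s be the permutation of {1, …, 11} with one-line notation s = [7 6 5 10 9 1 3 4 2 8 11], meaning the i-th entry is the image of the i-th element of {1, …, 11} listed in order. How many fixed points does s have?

1

The fixed points (elements with s(x) = x) are {11}, so there is 1.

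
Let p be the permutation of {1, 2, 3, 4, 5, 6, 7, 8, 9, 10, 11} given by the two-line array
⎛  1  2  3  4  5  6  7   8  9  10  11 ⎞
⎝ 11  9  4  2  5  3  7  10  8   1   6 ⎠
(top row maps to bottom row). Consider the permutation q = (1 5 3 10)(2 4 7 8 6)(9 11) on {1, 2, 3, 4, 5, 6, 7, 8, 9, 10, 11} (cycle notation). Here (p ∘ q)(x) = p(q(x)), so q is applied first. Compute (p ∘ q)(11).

8

(p ∘ q)(11) = p(q(11)). q(11) = 9, then p(9) = 8. So (p ∘ q)(11) = 8.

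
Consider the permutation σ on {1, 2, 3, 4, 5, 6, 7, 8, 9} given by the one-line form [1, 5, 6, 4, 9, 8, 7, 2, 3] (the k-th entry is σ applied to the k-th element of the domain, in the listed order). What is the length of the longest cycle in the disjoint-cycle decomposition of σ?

Decomposing into disjoint cycles gives (2 5 9 3 6 8); the longest has length 6.

6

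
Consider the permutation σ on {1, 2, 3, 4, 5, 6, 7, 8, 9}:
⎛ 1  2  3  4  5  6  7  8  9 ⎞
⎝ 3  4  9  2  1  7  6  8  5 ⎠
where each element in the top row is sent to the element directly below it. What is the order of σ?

4

Decomposing into disjoint cycles gives cycle lengths 4, 2, 2, 1.
Since disjoint cycles commute, ord(σ) = lcm(4, 2, 2) = 4.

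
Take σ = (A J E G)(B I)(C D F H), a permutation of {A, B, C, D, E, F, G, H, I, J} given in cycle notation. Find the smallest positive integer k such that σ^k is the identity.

The cycle type of σ is (4, 4, 2).
The order of σ is the least common multiple of its cycle lengths: lcm(4, 4, 2) = 4.

4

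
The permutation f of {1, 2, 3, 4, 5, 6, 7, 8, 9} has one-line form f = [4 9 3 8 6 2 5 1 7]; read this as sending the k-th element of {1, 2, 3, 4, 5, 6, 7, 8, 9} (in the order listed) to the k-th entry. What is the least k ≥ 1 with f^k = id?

15

Decomposing into disjoint cycles gives cycle lengths 5, 3, 1.
The order is lcm(5, 3) = 15.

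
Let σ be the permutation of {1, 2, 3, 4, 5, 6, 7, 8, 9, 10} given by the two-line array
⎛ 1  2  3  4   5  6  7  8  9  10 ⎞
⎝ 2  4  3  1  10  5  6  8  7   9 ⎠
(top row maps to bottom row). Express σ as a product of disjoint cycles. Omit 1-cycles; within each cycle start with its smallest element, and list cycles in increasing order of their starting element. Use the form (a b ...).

(1 2 4)(5 10 9 7 6)

Iterating σ from 1 gives 1 → 2 → 4 → 1; that is the 3-cycle (1 2 4).
Continuing from each remaining unvisited element yields (1 2 4)(5 10 9 7 6).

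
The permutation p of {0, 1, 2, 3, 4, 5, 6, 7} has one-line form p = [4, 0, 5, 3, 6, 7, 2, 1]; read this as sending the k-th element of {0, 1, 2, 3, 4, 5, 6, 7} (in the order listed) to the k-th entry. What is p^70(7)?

7

Tracing 7 → 1 → … returns to 7 after 7 steps, so 7 lies in a 7-cycle (0 4 6 2 5 7 1).
On a 7-cycle, p^7 is the identity, so p^70 = p^0 there (70 ≡ 0 mod 7).
So p^70(7) = 7.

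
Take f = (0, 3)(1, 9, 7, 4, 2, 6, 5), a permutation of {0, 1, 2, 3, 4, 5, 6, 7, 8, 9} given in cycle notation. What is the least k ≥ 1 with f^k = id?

The cycle type of f is (7, 2, 1).
The order of f is the least common multiple of its cycle lengths: lcm(7, 2) = 14.

14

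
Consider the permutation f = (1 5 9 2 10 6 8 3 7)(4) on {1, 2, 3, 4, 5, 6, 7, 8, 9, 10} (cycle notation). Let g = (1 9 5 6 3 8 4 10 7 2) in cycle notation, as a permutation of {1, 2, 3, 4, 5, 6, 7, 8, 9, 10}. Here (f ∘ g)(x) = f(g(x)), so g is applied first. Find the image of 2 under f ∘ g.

(f ∘ g)(2) = f(g(2)). g(2) = 1, then f(1) = 5. So (f ∘ g)(2) = 5.

5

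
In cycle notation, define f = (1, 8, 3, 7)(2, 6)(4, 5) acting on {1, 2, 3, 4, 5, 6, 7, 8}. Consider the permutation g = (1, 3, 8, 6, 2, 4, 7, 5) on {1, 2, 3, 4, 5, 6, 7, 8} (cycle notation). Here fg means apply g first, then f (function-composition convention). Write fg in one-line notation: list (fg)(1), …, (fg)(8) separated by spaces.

7 5 3 1 8 6 4 2

(fg)(x) = f(g(x)). Computing each image: f(g(1)) = f(3) = 7, f(g(2)) = f(4) = 5, f(g(3)) = f(8) = 3, f(g(4)) = f(7) = 1, f(g(5)) = f(1) = 8, f(g(6)) = f(2) = 6, f(g(7)) = f(5) = 4, f(g(8)) = f(6) = 2.
Hence fg = [7 5 3 1 8 6 4 2].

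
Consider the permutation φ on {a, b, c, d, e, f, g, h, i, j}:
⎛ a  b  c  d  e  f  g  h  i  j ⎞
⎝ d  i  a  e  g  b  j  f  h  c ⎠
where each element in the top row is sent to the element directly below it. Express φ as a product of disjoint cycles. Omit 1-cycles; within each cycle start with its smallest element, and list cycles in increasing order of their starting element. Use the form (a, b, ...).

From a: a → d → e → g → j → c → a, closing the cycle (a, d, e, g, j, c).
Continuing from each remaining unvisited element yields (a, d, e, g, j, c)(b, i, h, f).

(a, d, e, g, j, c)(b, i, h, f)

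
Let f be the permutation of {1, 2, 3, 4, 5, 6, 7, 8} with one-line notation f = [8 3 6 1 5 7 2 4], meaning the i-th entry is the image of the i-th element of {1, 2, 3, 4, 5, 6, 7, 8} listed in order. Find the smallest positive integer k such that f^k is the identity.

12

Decomposing into disjoint cycles gives cycle lengths 4, 3, 1.
Since disjoint cycles commute, ord(f) = lcm(4, 3) = 12.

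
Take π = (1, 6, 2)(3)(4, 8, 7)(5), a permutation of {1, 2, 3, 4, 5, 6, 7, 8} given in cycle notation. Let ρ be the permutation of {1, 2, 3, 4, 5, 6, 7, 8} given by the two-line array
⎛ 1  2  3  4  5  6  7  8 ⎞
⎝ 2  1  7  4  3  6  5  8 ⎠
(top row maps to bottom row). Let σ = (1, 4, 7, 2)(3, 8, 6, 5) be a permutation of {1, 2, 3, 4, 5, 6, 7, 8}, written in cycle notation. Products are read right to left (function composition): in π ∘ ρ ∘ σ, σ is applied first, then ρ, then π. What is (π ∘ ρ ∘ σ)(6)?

Apply the permutations in order: σ(6) = 5, then ρ(5) = 3, then π(3) = 3. So (π ∘ ρ ∘ σ)(6) = 3.

3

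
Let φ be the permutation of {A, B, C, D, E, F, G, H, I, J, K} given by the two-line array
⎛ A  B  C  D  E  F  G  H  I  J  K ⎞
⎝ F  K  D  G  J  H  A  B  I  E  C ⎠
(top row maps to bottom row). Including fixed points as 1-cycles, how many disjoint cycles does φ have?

The cycle decomposition is (A F H B K C D G)(E J)(I), which has 3 cycles (counting 1-cycles).

3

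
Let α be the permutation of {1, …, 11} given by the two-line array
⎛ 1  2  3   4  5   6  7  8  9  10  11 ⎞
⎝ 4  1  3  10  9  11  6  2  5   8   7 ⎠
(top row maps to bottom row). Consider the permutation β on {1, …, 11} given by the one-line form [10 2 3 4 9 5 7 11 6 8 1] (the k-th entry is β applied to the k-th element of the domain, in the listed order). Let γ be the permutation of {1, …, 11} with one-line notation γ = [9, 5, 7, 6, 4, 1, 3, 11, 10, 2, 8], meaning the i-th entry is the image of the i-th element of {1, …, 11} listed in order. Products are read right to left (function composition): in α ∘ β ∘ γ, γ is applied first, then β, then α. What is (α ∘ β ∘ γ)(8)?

Apply the permutations in order: γ(8) = 11, then β(11) = 1, then α(1) = 4. So (α ∘ β ∘ γ)(8) = 4.

4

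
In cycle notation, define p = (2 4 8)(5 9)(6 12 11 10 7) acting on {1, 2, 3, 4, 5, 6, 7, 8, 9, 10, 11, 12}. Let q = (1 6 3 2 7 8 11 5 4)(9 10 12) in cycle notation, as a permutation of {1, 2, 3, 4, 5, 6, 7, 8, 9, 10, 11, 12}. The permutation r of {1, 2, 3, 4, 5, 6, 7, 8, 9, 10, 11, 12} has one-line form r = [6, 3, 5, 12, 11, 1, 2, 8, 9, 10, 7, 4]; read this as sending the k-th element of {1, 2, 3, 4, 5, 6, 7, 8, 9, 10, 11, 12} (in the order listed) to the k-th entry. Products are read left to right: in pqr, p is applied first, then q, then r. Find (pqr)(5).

10

Apply the permutations in order: p(5) = 9, then q(9) = 10, then r(10) = 10. So (pqr)(5) = 10.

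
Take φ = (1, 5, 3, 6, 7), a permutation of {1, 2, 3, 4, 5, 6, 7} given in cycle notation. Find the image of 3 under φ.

6

3 appears in (1, 5, 3, 6, 7); the next entry (wrapping around) is 6.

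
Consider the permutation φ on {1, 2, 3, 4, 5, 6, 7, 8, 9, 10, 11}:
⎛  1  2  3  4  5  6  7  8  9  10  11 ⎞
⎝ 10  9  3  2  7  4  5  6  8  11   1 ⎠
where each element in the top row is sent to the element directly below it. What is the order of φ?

30

Decomposing into disjoint cycles gives cycle lengths 5, 3, 2, 1.
Since disjoint cycles commute, ord(φ) = lcm(5, 3, 2) = 30.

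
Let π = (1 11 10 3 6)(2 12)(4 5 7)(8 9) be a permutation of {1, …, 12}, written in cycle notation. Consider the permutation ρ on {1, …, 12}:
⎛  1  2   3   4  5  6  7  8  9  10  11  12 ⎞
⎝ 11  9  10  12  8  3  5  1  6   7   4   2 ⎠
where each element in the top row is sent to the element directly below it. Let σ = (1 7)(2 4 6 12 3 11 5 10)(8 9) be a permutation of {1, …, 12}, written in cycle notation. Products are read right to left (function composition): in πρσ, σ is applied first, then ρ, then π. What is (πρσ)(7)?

(πρσ)(7) = π(ρ(σ(7))). σ(7) = 1, then ρ(1) = 11, then π(11) = 10, so the result is 10.

10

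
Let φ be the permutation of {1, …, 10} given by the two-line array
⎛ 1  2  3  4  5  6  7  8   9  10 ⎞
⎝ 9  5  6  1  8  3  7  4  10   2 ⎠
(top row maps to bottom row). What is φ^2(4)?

9

Tracing 4 → 1 → … returns to 4 after 7 steps, so 4 lies in a 7-cycle (1 9 10 2 5 8 4).
Advancing 2 steps from 4: 4 → 1 → 9.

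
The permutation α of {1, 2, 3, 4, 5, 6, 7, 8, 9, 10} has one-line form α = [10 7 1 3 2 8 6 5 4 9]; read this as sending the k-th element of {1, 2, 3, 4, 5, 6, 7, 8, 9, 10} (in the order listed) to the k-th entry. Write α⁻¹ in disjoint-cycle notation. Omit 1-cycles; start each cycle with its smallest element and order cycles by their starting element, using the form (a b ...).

(1 3 4 9 10)(2 5 8 6 7)

First write α in disjoint cycles: (1 10 9 4 3)(2 7 6 8 5).
Reversing each cycle (and rotating so the smallest element leads) gives α⁻¹ = (1 3 4 9 10)(2 5 8 6 7).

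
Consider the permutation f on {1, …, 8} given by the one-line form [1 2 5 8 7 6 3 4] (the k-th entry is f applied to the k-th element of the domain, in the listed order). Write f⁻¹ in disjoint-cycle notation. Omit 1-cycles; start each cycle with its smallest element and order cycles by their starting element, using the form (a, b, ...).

(3, 7, 5)(4, 8)

First write f in disjoint cycles: (3, 5, 7)(4, 8).
Reversing each cycle (and rotating so the smallest element leads) gives f⁻¹ = (3, 7, 5)(4, 8).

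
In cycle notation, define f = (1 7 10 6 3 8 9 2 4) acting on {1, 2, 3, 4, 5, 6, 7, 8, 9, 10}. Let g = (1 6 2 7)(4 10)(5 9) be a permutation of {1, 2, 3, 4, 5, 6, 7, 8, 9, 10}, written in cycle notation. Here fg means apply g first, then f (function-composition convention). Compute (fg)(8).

9

First apply g: g(8) = 8, then f(8) = 9. Thus (fg)(8) = 9.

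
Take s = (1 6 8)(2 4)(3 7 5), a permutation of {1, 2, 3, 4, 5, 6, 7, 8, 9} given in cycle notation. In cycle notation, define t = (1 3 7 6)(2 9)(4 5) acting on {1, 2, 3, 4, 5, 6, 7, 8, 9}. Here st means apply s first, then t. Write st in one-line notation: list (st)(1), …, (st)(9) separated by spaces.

For each element, apply s then t: 1 → 6 → 1; 2 → 4 → 5; 3 → 7 → 6; 4 → 2 → 9; 5 → 3 → 7; 6 → 8 → 8; 7 → 5 → 4; 8 → 1 → 3; 9 → 9 → 2.
So st in one-line form is 1 5 6 9 7 8 4 3 2.

1 5 6 9 7 8 4 3 2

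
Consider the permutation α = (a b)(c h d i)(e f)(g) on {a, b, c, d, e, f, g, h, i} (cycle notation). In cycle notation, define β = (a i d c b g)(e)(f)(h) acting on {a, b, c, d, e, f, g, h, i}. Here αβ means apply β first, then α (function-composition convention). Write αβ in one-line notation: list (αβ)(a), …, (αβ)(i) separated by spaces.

(αβ)(x) = α(β(x)). Computing each image: α(β(a)) = α(i) = c, α(β(b)) = α(g) = g, α(β(c)) = α(b) = a, α(β(d)) = α(c) = h, α(β(e)) = α(e) = f, α(β(f)) = α(f) = e, α(β(g)) = α(a) = b, α(β(h)) = α(h) = d, α(β(i)) = α(d) = i.
Hence αβ = [c g a h f e b d i].

c g a h f e b d i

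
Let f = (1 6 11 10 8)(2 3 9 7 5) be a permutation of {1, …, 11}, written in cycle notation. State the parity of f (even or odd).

even

The cycle lengths are 5, 5, 1.
A cycle is odd iff its length is even; f has 0 even-length cycles, so sgn(f) = (−1)^0 and f is even.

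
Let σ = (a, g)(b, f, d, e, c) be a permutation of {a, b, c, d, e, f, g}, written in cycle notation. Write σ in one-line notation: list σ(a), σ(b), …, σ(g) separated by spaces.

Each element maps to the next entry in its cycle (wrapping to the front): a→g, b→f, c→b, d→e, e→c, f→d, g→a.
Listing these in domain order gives g f b e c d a.

g f b e c d a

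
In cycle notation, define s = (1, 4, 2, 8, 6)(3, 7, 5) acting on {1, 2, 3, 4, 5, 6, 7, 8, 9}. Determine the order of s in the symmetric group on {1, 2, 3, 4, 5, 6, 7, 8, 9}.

15

The cycle type of s is (5, 3, 1).
The order is lcm(5, 3) = 15.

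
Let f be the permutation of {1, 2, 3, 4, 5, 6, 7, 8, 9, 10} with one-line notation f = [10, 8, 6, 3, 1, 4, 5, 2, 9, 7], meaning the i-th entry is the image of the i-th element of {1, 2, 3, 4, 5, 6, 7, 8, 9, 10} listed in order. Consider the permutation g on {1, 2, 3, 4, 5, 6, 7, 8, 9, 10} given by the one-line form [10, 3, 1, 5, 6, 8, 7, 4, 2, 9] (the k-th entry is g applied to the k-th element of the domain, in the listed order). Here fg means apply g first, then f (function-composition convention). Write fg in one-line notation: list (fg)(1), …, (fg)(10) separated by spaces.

7 6 10 1 4 2 5 3 8 9

Chase each element through g then f: 1 → 10 → 7; 2 → 3 → 6; 3 → 1 → 10; 4 → 5 → 1; 5 → 6 → 4; 6 → 8 → 2; 7 → 7 → 5; 8 → 4 → 3; 9 → 2 → 8; 10 → 9 → 9.
So fg in one-line form is 7 6 10 1 4 2 5 3 8 9.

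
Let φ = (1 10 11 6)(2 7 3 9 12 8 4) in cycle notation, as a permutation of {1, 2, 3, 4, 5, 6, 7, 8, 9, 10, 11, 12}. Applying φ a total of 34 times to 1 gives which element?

1 lies in the 4-cycle (1 10 11 6).
Powers repeat with period 4 on this cycle, and 34 mod 4 = 2, so φ^34(1) = φ^2(1).
Advancing 2 steps from 1: 1 → 10 → 11.

11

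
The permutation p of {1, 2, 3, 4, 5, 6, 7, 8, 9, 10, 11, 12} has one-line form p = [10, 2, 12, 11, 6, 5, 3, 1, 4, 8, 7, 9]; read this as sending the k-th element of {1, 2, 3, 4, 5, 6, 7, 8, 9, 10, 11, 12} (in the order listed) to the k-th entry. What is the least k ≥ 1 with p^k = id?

6

Decomposing into disjoint cycles gives cycle lengths 6, 3, 2, 1.
Since disjoint cycles commute, ord(p) = lcm(6, 3, 2) = 6.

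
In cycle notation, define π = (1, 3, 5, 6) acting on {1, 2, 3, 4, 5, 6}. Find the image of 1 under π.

3

In the cycle (1, 3, 5, 6), 1 is followed by 3, so π(1) = 3.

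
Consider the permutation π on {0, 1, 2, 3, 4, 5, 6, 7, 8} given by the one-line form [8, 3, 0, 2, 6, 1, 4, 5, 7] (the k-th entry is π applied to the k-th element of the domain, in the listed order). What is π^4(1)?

Tracing 1 → 3 → … returns to 1 after 7 steps, so 1 lies in a 7-cycle (0, 8, 7, 5, 1, 3, 2).
Advancing 4 steps from 1: 1 → 3 → 2 → 0 → 8.

8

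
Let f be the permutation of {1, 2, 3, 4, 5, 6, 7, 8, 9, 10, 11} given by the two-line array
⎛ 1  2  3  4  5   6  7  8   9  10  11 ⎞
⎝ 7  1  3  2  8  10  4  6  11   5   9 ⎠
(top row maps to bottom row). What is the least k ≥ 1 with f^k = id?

4

The disjoint-cycle form of f has cycle lengths 4, 4, 2, 1.
The order of f is the least common multiple of its cycle lengths: lcm(4, 4, 2) = 4.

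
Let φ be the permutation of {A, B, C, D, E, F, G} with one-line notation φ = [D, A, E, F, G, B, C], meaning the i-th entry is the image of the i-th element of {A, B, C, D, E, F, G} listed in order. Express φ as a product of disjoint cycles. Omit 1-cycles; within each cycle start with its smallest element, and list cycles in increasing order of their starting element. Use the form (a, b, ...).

From A: A → D → F → B → A, closing the cycle (A, D, F, B).
Continuing from each remaining unvisited element yields (A, D, F, B)(C, E, G).

(A, D, F, B)(C, E, G)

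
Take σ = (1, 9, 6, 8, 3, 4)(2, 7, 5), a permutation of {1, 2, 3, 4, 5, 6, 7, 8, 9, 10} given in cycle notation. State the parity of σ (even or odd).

odd

The cycle lengths are 6, 3, 1.
A cycle of length ℓ contributes ℓ−1 transpositions, so σ is a product of 5 + 2 = 7 transpositions — odd.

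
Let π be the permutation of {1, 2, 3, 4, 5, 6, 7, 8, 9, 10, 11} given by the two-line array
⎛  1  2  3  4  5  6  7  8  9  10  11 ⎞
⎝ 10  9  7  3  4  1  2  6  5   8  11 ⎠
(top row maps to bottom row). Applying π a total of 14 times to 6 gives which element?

Tracing 6 → 1 → … returns to 6 after 4 steps, so 6 lies in a 4-cycle (1 10 8 6).
Since the cycle has length 4, π^14 acts on it the same as π^2 (14 mod 4 = 2).
Advancing 2 steps from 6: 6 → 1 → 10.

10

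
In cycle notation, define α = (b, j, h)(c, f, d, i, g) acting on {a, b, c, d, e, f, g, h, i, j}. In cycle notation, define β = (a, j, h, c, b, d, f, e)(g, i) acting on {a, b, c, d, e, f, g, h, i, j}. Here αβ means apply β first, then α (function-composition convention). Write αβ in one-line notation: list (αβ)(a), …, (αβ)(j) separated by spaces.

(αβ)(x) = α(β(x)). Computing each image: α(β(a)) = α(j) = h, α(β(b)) = α(d) = i, α(β(c)) = α(b) = j, α(β(d)) = α(f) = d, α(β(e)) = α(a) = a, α(β(f)) = α(e) = e, α(β(g)) = α(i) = g, α(β(h)) = α(c) = f, α(β(i)) = α(g) = c, α(β(j)) = α(h) = b.
Hence αβ = [h i j d a e g f c b].

h i j d a e g f c b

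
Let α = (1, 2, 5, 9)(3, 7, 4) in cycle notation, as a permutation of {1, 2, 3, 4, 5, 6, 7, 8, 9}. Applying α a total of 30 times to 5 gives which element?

1

5 lies in the 4-cycle (1, 2, 5, 9).
On a 4-cycle, α^4 is the identity, so α^30 = α^2 there (30 ≡ 2 mod 4).
Advancing 2 steps from 5: 5 → 9 → 1.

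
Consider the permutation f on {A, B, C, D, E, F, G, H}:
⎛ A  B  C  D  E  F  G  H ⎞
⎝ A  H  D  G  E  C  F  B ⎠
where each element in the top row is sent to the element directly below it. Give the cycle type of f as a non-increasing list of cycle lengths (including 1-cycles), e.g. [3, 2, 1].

[4, 2, 1, 1]

The disjoint cycles are (A)(B, H)(C, D, G, F)(E), with lengths 4, 2, 1, 1 in non-increasing order.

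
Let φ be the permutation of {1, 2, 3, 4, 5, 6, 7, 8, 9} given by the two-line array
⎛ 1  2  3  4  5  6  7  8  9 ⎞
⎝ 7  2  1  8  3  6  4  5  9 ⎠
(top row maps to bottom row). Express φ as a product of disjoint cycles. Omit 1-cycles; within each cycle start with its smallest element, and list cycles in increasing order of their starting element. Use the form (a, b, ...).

From 1: 1 → 7 → 4 → 8 → 5 → 3 → 1, closing the cycle (1, 7, 4, 8, 5, 3).
Repeating from the next unused element and collecting all non-trivial cycles gives (1, 7, 4, 8, 5, 3).

(1, 7, 4, 8, 5, 3)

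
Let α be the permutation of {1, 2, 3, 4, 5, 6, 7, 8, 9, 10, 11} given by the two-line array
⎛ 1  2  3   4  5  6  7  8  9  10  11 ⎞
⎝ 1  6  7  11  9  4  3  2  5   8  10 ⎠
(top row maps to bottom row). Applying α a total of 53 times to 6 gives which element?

Tracing 6 → 4 → … returns to 6 after 6 steps, so 6 lies in a 6-cycle (2, 6, 4, 11, 10, 8).
On a 6-cycle, α^6 is the identity, so α^53 = α^5 there (53 ≡ 5 mod 6).
Stepping 5 places around the cycle: 6 → 4 → 11 → 10 → 8 → 2.

2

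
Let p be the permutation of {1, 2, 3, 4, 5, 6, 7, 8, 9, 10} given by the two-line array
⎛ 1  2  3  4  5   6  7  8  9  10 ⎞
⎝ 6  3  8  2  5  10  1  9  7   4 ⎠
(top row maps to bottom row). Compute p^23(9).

4

Tracing 9 → 7 → … returns to 9 after 9 steps, so 9 lies in a 9-cycle (1, 6, 10, 4, 2, 3, 8, 9, 7).
Powers repeat with period 9 on this cycle, and 23 mod 9 = 5, so p^23(9) = p^5(9).
Stepping 5 places around the cycle: 9 → 7 → 1 → 6 → 10 → 4.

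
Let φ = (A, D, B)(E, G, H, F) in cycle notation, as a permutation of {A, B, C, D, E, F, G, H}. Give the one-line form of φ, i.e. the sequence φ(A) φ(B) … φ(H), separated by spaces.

Reading each image from the cycles: A↦D, B↦A, C↦C, D↦B, E↦G, F↦E, G↦H, H↦F.
So the one-line form is D A C B G E H F.

D A C B G E H F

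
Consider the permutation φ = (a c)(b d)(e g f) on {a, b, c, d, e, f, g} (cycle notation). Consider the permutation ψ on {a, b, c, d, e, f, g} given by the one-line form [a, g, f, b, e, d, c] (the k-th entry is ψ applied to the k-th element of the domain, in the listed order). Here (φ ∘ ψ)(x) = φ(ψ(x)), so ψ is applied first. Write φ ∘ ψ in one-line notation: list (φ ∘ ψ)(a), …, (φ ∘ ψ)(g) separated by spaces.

c f e d g b a

(φ ∘ ψ)(x) = φ(ψ(x)). Computing each image: φ(ψ(a)) = φ(a) = c, φ(ψ(b)) = φ(g) = f, φ(ψ(c)) = φ(f) = e, φ(ψ(d)) = φ(b) = d, φ(ψ(e)) = φ(e) = g, φ(ψ(f)) = φ(d) = b, φ(ψ(g)) = φ(c) = a.
Hence φ ∘ ψ = [c f e d g b a].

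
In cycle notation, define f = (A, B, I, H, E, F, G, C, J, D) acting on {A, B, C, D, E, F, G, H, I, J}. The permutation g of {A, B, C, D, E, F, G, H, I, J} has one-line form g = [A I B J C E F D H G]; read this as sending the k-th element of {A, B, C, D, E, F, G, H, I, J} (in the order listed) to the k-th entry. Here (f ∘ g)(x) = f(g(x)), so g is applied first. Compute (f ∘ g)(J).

C

g(J) = G, then f(G) = C; composing gives (f ∘ g)(J) = C.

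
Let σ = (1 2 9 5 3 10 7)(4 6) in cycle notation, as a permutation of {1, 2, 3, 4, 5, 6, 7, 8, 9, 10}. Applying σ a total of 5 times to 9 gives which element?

9 lies in the 7-cycle (1 2 9 5 3 10 7).
Stepping 5 places around the cycle: 9 → 5 → 3 → 10 → 7 → 1.

1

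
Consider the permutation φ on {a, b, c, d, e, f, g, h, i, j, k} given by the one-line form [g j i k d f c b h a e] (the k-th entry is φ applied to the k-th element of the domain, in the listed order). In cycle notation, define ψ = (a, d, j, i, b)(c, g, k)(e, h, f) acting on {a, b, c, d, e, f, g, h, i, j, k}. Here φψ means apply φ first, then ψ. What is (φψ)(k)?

h

φ(k) = e, then ψ(e) = h; composing gives (φψ)(k) = h.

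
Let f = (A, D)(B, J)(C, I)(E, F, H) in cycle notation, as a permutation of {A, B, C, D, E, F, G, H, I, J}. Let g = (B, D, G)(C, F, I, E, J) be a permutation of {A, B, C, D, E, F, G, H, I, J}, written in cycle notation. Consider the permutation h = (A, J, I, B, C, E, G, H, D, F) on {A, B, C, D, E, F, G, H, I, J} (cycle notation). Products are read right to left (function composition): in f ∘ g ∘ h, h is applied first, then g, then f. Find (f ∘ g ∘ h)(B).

(f ∘ g ∘ h)(B) = f(g(h(B))). h(B) = C, then g(C) = F, then f(F) = H, so the result is H.

H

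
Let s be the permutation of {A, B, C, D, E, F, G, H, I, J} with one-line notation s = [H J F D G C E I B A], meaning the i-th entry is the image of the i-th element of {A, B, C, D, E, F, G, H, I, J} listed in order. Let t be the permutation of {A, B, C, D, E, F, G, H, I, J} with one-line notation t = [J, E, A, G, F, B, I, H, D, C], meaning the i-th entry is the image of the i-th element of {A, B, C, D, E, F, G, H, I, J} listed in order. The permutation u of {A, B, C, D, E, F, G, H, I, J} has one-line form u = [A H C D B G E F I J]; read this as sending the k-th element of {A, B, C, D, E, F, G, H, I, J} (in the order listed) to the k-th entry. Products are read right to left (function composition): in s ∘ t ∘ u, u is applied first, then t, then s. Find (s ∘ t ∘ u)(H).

J

Chase H: u(H) = F; t(F) = B; s(B) = J. Hence (s ∘ t ∘ u)(H) = J.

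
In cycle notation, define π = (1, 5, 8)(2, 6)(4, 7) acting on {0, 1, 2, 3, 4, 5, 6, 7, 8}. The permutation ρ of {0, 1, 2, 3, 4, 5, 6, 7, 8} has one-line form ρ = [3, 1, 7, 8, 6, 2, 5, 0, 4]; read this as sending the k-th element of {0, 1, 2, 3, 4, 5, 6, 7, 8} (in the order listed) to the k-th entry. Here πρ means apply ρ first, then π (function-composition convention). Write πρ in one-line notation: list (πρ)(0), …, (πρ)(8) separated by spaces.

3 5 4 1 2 6 8 0 7

For each element, apply ρ then π: 0 → 3 → 3; 1 → 1 → 5; 2 → 7 → 4; 3 → 8 → 1; 4 → 6 → 2; 5 → 2 → 6; 6 → 5 → 8; 7 → 0 → 0; 8 → 4 → 7.
So πρ in one-line form is 3 5 4 1 2 6 8 0 7.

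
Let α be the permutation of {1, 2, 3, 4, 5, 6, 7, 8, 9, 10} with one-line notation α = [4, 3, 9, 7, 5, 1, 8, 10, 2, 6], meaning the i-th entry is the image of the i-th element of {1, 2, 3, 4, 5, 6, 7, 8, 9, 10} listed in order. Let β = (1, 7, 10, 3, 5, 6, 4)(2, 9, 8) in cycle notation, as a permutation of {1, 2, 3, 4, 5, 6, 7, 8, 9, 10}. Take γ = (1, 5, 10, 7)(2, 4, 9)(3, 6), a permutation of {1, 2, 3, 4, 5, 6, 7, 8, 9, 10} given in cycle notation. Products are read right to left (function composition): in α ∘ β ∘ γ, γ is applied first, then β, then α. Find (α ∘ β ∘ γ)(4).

(α ∘ β ∘ γ)(4) = α(β(γ(4))). γ(4) = 9, then β(9) = 8, then α(8) = 10, so the result is 10.

10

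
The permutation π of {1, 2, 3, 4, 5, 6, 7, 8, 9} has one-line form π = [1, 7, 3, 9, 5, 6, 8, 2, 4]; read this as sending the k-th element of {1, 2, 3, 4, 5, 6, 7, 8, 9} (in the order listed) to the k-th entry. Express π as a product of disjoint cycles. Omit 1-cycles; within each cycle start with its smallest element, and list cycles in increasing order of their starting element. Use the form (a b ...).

Start at 2 and follow images: 2 → 7 → 8 → 2, giving the cycle (2 7 8).
Repeating from the next unused element and collecting all non-trivial cycles gives (2 7 8)(4 9).

(2 7 8)(4 9)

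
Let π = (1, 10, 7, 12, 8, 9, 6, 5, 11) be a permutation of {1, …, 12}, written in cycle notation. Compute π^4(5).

5 lies in the 9-cycle (1, 10, 7, 12, 8, 9, 6, 5, 11).
Advancing 4 steps from 5: 5 → 11 → 1 → 10 → 7.

7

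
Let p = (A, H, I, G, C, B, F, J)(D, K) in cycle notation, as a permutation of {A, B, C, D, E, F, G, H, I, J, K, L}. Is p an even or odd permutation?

The cycle lengths are 8, 2, 1, 1.
A cycle is odd iff its length is even; p has 2 even-length cycles, so sgn(p) = (−1)^2 and p is even.

even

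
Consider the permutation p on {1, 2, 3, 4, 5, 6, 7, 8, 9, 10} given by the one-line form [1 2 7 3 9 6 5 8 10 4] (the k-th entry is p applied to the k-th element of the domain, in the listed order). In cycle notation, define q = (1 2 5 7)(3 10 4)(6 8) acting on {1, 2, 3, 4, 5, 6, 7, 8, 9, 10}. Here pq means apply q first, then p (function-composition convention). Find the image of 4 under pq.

7

q(4) = 3, then p(3) = 7; composing gives (pq)(4) = 7.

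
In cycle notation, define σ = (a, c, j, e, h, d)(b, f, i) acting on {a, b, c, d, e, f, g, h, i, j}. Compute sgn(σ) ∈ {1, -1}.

-1

The cycle lengths are 6, 3, 1.
A cycle of length ℓ contributes ℓ−1 transpositions, so σ is a product of 5 + 2 = 7 transpositions — odd.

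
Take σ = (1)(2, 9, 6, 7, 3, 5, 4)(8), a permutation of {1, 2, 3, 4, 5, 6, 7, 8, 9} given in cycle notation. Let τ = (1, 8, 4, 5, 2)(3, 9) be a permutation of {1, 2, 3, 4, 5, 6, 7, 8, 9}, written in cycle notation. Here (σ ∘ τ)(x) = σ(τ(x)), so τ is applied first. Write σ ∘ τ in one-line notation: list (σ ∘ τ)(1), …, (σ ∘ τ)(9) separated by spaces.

(σ ∘ τ)(x) = σ(τ(x)). Computing each image: σ(τ(1)) = σ(8) = 8, σ(τ(2)) = σ(1) = 1, σ(τ(3)) = σ(9) = 6, σ(τ(4)) = σ(5) = 4, σ(τ(5)) = σ(2) = 9, σ(τ(6)) = σ(6) = 7, σ(τ(7)) = σ(7) = 3, σ(τ(8)) = σ(4) = 2, σ(τ(9)) = σ(3) = 5.
Hence σ ∘ τ = [8 1 6 4 9 7 3 2 5].

8 1 6 4 9 7 3 2 5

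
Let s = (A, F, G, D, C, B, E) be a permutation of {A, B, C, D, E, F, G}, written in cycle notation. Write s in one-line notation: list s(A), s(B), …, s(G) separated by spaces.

F E B C A G D

Image by image: A↦F, B↦E, C↦B, D↦C, E↦A, F↦G, G↦D.
So the one-line form is F E B C A G D.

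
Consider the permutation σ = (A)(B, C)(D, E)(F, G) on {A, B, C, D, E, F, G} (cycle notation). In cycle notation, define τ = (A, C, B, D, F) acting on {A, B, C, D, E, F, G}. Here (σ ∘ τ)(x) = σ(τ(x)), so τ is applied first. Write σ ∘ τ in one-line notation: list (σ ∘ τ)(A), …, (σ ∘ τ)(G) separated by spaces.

For each element, apply τ then σ: A → C → B; B → D → E; C → B → C; D → F → G; E → E → D; F → A → A; G → G → F.
Collecting the images, σ ∘ τ = [B E C G D A F].

B E C G D A F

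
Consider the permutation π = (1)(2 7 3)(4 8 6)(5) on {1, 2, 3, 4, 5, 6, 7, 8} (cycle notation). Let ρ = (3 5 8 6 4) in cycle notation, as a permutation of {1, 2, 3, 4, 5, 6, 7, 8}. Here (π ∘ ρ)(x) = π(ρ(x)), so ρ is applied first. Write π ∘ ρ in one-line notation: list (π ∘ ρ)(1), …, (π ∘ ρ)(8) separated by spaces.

1 7 5 2 6 8 3 4

(π ∘ ρ)(x) = π(ρ(x)). Computing each image: π(ρ(1)) = π(1) = 1, π(ρ(2)) = π(2) = 7, π(ρ(3)) = π(5) = 5, π(ρ(4)) = π(3) = 2, π(ρ(5)) = π(8) = 6, π(ρ(6)) = π(4) = 8, π(ρ(7)) = π(7) = 3, π(ρ(8)) = π(6) = 4.
Hence π ∘ ρ = [1 7 5 2 6 8 3 4].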